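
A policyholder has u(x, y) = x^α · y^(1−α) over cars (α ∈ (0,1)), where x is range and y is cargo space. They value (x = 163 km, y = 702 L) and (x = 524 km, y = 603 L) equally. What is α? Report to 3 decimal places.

α ≈ 0.115

Set the two utilities equal: 163^α·702^(1−α) = 524^α·603^(1−α).
Taking logs: α·ln 163 + (1−α)·ln 702 = α·ln 524 + (1−α)·ln 603, i.e. α·-1.167741 = (1−α)·-0.152016.
Thus α·(-1.319757) = -0.152016, so α = -0.152016/-1.319757 ≈ 0.115.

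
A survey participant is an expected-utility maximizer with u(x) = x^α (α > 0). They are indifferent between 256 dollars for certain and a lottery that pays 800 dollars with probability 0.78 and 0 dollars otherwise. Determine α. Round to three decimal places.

Since u(0) = 0, the lottery's EU is 0.78·800^α.
Setting u(256) equal to that: 256^α = 0.78·800^α ⇒ (256/800)^α = 0.78.
Take logs: α = ln 0.78 / ln(256/800) ≈ 0.21806.

α ≈ 0.218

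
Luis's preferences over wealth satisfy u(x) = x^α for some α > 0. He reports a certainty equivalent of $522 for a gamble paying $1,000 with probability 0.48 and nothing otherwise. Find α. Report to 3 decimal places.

α ≈ 1.129

EU(lottery) = 0.48·1000^α + 0.52·0 = 0.48·1000^α.
Equating: 522^α = 0.48·1000^α, i.e. 0.5220^α = 0.48.
Taking logs: α·ln(522/1000) = ln(0.48), so α = -0.733969 / -0.650088 ≈ 1.129.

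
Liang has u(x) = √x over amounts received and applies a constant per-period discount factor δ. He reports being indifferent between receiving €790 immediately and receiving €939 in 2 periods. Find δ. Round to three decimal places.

δ ≈ 0.958

The payoff in 2 periods is discounted by δ^2, so u(790) = δ^2·u(939) and δ^2 = u(790)/u(939).
With u(x) = √x: δ^2 = √790/√939 = √(790/939) = 0.91724.
Hence δ = (0.91724)^(1/2) = 0.95772.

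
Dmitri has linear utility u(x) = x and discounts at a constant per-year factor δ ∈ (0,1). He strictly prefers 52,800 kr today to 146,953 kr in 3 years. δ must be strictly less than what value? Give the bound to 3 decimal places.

δ < 0.711

The preference means 52800 > δ^3·146953.
Hence δ^3 < 52800/146953 = 0.35930, and x ↦ x^(1/3) is increasing on (0,∞).
δ < (52800/146953)^(1/3) ≈ 0.711.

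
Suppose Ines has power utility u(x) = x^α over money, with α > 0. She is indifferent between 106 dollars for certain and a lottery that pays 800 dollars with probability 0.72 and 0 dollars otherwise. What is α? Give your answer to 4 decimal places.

The lottery's expected utility is 0.72·u(800) + 0.28·u(0) = 0.72·800^α (since u(0) = 0 for α > 0).
Equating: 106^α = 0.72·800^α, i.e. 0.1325^α = 0.72.
Taking logs: α·ln(106/800) = ln(0.72), so α = -0.3285041 / -2.0211726 ≈ 0.1625.

α ≈ 0.1625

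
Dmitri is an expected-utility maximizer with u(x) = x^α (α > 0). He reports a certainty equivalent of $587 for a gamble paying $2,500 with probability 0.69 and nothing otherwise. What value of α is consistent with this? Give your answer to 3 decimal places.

α ≈ 0.256

The lottery's expected utility is 0.69·u(2500) + 0.31·u(0) = 0.69·2500^α (since u(0) = 0 for α > 0).
Indifference: 587^α = 0.69·2500^α, so (587/2500)^α = 0.69.
α = ln(0.69) / ln(587/2500) = -0.371064/-1.449021 ≈ 0.256.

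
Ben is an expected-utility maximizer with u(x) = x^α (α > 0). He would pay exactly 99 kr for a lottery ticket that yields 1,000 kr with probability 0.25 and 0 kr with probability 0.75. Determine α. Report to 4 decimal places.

EU(lottery) = 0.25·1000^α + 0.75·0 = 0.25·1000^α.
Setting u(99) equal to that: 99^α = 0.25·1000^α ⇒ (99/1000)^α = 0.25.
Take logs: α = ln 0.25 / ln(99/1000) ≈ 0.599444.

α ≈ 0.5994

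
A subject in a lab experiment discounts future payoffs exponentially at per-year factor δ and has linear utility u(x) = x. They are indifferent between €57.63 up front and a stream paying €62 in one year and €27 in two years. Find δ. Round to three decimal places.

δ ≈ 0.710

Equating present values: 57.63 = 62δ + 27δ².
That is, 27δ² + 62δ − 57.63 = 0, a quadratic in δ.
The positive root is δ = [−62 + √(62² + 4·27·57.63)] / (2·27) = (−62 + 100.340)/54 ≈ 0.710.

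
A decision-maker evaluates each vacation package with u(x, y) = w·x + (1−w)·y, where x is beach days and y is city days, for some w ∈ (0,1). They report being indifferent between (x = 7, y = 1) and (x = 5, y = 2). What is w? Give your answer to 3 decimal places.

u(7,1) = u(5,2) means w·7 + (1−w)·1 = w·5 + (1−w)·2.
w·(7−5) = (1−w)·(2−1), i.e. w·2 = (1−w)·1.
Hence w = 1/(2+1) = 1/3 = 0.333.

w = 0.333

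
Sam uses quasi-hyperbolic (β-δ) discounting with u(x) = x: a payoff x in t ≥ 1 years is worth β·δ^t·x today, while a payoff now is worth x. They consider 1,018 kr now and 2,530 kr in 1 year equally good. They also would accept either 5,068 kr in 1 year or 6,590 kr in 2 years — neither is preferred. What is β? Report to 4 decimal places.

The second indifference involves only future payoffs, so β cancels: β·δ^1·5068 = β·δ^2·6590, giving δ = 5068/6590 = 0.76904.
Now use the now-vs-future pair: 1018 = β·δ·2530 gives β = 1018/(0.76904·2530) ≈ 0.5232.

β ≈ 0.5232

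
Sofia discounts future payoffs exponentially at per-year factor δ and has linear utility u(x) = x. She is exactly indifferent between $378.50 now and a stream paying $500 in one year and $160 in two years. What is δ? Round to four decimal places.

δ ≈ 0.6300

Present value of the stream is 500·δ + 160·δ². Indifference gives 500δ + 160δ² = 378.50.
Rearranged: 160δ² + 500δ − 378.50 = 0.
The positive root is δ = [−500 + √(500² + 4·160·378.50)] / (2·160) = (−500 + 701.598)/320 ≈ 0.6300.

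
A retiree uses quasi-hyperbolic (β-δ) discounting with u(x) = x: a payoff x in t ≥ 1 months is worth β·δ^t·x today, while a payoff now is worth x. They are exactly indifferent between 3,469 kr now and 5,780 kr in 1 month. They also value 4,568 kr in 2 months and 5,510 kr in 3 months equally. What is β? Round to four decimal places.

Both payoffs in the second observation are in the future, so β drops out: δ^2·4568 = δ^3·5510 ⇒ δ = 4568/5510 = 0.82904.
The first indifference: 3469 = β·δ·5780, so β = 3469/(δ·5780) = 3469/(0.82904·5780) ≈ 0.7239.

β ≈ 0.7239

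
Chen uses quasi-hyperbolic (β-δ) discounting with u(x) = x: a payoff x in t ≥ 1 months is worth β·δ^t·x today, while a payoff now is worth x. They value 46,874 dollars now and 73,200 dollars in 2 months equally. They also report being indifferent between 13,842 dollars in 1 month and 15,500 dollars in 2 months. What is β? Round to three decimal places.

β ≈ 0.803

From the later pair, β·δ^1·13842 = β·δ^2·15500; dividing through, δ = 13842/15500 = 0.89303.
Now use the now-vs-future pair: 46874 = β·δ^2·73200 gives β = 46874/(0.79751·73200) ≈ 0.803.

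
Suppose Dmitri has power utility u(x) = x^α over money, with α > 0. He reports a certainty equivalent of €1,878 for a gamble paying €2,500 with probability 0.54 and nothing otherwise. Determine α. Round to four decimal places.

α ≈ 2.1539

The lottery's expected utility is 0.54·u(2500) + 0.46·u(0) = 0.54·2500^α (since u(0) = 0 for α > 0).
Equating: 1878^α = 0.54·2500^α, i.e. 0.7512^α = 0.54.
Take logs: α = ln 0.54 / ln(1878/2500) ≈ 2.153869.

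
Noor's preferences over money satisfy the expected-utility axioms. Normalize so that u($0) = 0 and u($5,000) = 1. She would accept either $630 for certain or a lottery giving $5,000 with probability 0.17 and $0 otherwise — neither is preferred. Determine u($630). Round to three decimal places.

0.170

u($630) equals the lottery's expected utility: 0.17·1 + 0.83·0 = 0.17.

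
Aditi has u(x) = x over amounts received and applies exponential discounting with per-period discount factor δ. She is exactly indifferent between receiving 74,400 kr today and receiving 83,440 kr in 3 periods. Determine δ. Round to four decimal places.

δ ≈ 0.9625

Indifference means u(74400) = δ^3 · u(83440), so δ^3 = u(74400)/u(83440).
With u(x) = x: δ^3 = 74400/83440 = 0.89166.
So δ = 0.89166^(1/3) ≈ 0.9625.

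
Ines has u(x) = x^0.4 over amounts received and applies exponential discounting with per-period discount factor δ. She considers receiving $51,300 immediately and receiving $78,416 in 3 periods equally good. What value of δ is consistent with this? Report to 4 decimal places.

Indifference means u(51300) = δ^3 · u(78416), so δ^3 = u(51300)/u(78416).
With u(x) = x^0.4: δ^3 = 51300^0.4/78416^0.4 = (51300/78416)^0.4 = 0.84389.
Taking the cube root: δ = 0.84389^(1/3) ≈ 0.9450.

δ ≈ 0.9450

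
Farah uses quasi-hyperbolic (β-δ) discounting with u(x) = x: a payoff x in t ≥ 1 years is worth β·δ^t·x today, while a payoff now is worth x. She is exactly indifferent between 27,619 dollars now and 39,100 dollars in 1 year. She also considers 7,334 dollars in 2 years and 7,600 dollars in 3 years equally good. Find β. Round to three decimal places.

Both payoffs in the second observation are in the future, so β drops out: δ^2·7334 = δ^3·7600 ⇒ δ = 7334/7600 = 0.96500.
Now use the now-vs-future pair: 27619 = β·δ·39100 gives β = 27619/(0.96500·39100) ≈ 0.732.

β ≈ 0.732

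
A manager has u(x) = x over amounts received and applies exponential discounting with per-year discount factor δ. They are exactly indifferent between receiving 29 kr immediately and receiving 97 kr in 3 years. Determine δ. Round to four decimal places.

δ ≈ 0.6687

Indifference means u(29) = δ^3 · u(97), so δ^3 = u(29)/u(97).
With u(x) = x: δ^3 = 29/97 = 0.29897.
Taking the cube root: δ = 0.29897^(1/3) ≈ 0.6687.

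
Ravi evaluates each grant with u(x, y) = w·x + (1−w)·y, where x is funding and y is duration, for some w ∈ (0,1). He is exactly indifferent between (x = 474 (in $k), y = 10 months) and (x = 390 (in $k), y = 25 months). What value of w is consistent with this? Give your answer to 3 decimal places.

Indifference: w·474 + (1−w)·10 = w·390 + (1−w)·25.
Collecting terms: w·84 = (1−w)·15.
Hence w = 15/(84+15) = 15/99 = 0.152.

w = 0.152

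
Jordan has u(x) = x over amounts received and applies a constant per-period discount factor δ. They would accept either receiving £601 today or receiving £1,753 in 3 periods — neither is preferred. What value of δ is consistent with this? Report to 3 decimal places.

The payoff in 3 periods is discounted by δ^3, so u(601) = δ^3·u(1753) and δ^3 = u(601)/u(1753).
With u(x) = x: δ^3 = 601/1753 = 0.34284.
Taking the cube root: δ = 0.34284^(1/3) ≈ 0.700.

δ ≈ 0.700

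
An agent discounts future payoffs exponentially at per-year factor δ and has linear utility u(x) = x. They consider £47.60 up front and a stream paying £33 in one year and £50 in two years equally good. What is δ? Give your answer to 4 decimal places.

Present value of the stream is 33·δ + 50·δ². Indifference gives 33δ + 50δ² = 47.60.
Rearranged: 50δ² + 33δ − 47.60 = 0.
By the quadratic formula (taking the positive root), δ = (−33 + √10609.00) / 100 ≈ 0.7000.

δ ≈ 0.7000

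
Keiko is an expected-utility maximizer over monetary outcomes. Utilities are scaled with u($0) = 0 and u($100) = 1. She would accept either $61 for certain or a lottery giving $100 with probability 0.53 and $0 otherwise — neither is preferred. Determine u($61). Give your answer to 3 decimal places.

0.530

u($61) equals the lottery's expected utility: 0.53·1 + 0.47·0 = 0.53.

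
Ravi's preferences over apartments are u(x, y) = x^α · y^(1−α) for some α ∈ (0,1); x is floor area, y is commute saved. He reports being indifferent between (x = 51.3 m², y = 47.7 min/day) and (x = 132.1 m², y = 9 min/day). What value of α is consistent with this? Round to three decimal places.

The Cobb–Douglas utilities coincide, so 51.3^α·47.7^(1−α) = 132.1^α·9^(1−α).
Taking logs: α·ln 51.3 + (1−α)·ln 47.7 = α·ln 132.1 + (1−α)·ln 9, i.e. α·-0.945868 = (1−α)·-1.667707.
So α/(1−α) = (-1.667707)/(-0.945868) = 1.763150, and α = 1.763150/2.763150 ≈ 0.638.

α ≈ 0.638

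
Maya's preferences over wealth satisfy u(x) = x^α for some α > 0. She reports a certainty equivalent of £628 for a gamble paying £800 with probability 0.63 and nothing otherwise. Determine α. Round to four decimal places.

The lottery's expected utility is 0.63·u(800) + 0.37·u(0) = 0.63·800^α (since u(0) = 0 for α > 0).
Indifference: 628^α = 0.63·800^α, so (628/800)^α = 0.63.
α = ln(0.63) / ln(628/800) = -0.4620355/-0.2420716 ≈ 1.9087.

α ≈ 1.9087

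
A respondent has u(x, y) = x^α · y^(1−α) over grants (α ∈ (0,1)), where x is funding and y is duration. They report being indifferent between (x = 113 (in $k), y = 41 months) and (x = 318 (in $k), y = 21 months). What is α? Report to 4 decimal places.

α ≈ 0.3927

Set the two utilities equal: 113^α·41^(1−α) = 318^α·21^(1−α).
Rearrange to (113/318)^α = (21/41)^(1−α) and take logs: α·-1.0346636 = (1−α)·-0.6690496.
With A = -1.0346636 and B = -0.6690496: α·A = (1−α)·B, so α = B/(A+B) = -0.6690496/-1.7037132 ≈ 0.3927.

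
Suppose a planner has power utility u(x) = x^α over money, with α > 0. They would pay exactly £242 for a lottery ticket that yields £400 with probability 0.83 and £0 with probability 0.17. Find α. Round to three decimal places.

Since u(0) = 0, the lottery's EU is 0.83·400^α.
Indifference: 242^α = 0.83·400^α, so (242/400)^α = 0.83.
Take logs: α = ln 0.83 / ln(242/400) ≈ 0.37079.

α ≈ 0.371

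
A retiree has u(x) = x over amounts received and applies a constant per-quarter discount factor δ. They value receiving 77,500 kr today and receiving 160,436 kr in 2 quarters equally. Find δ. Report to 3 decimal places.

δ ≈ 0.695

Equating discounted utilities: u(77500) = δ^2·u(160436) ⇒ δ^2 = u(77500)/u(160436).
With u(x) = x: δ^2 = 77500/160436 = 0.48306.
Taking the square root: δ = 0.48306^(1/2) ≈ 0.695.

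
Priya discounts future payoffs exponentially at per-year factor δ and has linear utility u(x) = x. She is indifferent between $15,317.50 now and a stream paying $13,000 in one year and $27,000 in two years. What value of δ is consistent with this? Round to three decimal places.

Equating present values: 15317.50 = 13000δ + 27000δ².
Rearranged: 27000δ² + 13000δ − 15317.50 = 0.
δ = (−13000 + √(13000² + 4·27000·15317.50)) / (2·27000) = (−13000 + √1823290000.00) / 54000 ≈ 0.550.

δ ≈ 0.550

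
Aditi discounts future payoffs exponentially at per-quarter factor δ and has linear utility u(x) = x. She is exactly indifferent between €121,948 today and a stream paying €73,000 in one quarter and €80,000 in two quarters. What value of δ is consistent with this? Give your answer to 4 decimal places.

δ ≈ 0.8600

Present value of the stream is 73000·δ + 80000·δ². Indifference gives 73000δ + 80000δ² = 121948.
Rearranged: 80000δ² + 73000δ − 121948 = 0.
δ = (−73000 + √(73000² + 4·80000·121948)) / (2·80000) = (−73000 + √44352360000.00) / 160000 ≈ 0.8600.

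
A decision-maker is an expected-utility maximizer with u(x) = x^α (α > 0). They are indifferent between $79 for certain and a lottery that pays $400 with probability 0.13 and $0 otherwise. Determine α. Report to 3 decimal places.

EU(lottery) = 0.13·400^α + 0.87·0 = 0.13·400^α.
Setting u(79) equal to that: 79^α = 0.13·400^α ⇒ (79/400)^α = 0.13.
Taking logs: α·ln(79/400) = ln(0.13), so α = -2.040221 / -1.622017 ≈ 1.258.

α ≈ 1.258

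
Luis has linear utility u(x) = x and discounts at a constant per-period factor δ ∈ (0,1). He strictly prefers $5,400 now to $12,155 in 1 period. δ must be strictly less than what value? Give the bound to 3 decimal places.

The preference means 5400 > δ·12155.
Dividing through by 12155 gives δ < 0.44426.

δ < 0.444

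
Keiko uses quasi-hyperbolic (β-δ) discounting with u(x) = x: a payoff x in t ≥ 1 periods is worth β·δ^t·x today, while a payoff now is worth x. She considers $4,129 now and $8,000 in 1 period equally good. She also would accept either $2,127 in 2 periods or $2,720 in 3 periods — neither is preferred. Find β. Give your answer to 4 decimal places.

The second indifference involves only future payoffs, so β cancels: β·δ^2·2127 = β·δ^3·2720, giving δ = 2127/2720 = 0.78199.
Substituting δ into 4129 = β·δ·8000: β = 4129/(6255.882) ≈ 0.6600.

β ≈ 0.6600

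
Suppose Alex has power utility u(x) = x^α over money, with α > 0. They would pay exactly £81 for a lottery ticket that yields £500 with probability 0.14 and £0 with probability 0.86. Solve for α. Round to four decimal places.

α ≈ 1.0802

The lottery's expected utility is 0.14·u(500) + 0.86·u(0) = 0.14·500^α (since u(0) = 0 for α > 0).
Equating: 81^α = 0.14·500^α, i.e. 0.1620^α = 0.14.
α = ln(0.14) / ln(81/500) = -1.9661129/-1.8201589 ≈ 1.0802.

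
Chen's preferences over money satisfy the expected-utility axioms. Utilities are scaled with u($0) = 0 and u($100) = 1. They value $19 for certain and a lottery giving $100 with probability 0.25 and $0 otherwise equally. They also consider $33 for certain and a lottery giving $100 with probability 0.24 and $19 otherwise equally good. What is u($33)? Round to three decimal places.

First, u($19) = 0.25·u($100) + 0.75·u($0) = 0.25.
Chaining: u($33) = 0.24·1.00 + 0.76·0.25 = 0.4300.

0.430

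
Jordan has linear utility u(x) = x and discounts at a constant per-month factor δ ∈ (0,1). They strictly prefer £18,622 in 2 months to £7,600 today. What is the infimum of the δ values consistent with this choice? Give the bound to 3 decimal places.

Under u(x) = x this choice says 7600 < δ^2·18622.
Dividing by 18622: δ^2 > 0.40812. Both sides are positive, so the square root keeps the direction.
δ > 0.40812^(1/2) = 0.639.

δ > 0.639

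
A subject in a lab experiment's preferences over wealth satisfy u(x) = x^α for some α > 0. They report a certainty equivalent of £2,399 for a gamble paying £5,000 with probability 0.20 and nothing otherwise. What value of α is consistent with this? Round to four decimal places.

α ≈ 2.1915

The lottery's expected utility is 0.20·u(5000) + 0.80·u(0) = 0.20·5000^α (since u(0) = 0 for α > 0).
Indifference: 2399^α = 0.20·5000^α, so (2399/5000)^α = 0.20.
α = ln(0.20) / ln(2399/5000) = -1.6094379/-0.7343859 ≈ 2.1915.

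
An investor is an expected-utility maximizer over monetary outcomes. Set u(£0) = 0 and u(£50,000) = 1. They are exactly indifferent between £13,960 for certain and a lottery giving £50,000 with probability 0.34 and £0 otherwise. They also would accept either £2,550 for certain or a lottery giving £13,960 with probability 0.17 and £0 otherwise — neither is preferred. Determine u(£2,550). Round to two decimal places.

0.06

First, u(£13,960) = 0.34·u(£50,000) + 0.66·u(£0) = 0.34.
Chaining: u(£2,550) = 0.17·0.34 + 0.83·0.00 = 0.0578.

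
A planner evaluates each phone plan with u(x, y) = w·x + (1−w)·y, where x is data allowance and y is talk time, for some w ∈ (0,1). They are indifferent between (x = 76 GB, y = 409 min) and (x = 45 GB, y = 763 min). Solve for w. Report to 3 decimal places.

w = 0.919

Equating utilities: w·76 + (1−w)·409 = w·45 + (1−w)·763.
Rearranging, 31·w − 354·(1−w) = 0.
Hence w = 354/(31+354) = 354/385 = 0.919.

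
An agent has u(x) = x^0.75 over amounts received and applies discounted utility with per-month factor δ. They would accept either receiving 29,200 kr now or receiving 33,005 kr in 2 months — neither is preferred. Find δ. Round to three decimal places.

Equating discounted utilities: u(29200) = δ^2·u(33005) ⇒ δ^2 = u(29200)/u(33005).
With u(x) = x^0.75: δ^2 = 29200^0.75/33005^0.75 = (29200/33005)^0.75 = 0.91223.
Taking the square root: δ = 0.91223^(1/2) ≈ 0.955.

δ ≈ 0.955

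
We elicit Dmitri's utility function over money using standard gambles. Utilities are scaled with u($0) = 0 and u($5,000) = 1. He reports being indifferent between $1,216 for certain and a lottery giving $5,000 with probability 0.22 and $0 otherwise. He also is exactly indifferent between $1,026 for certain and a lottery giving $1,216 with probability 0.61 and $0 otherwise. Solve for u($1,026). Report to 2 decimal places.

0.13

From the first indifference, u($1,216) = 0.22·u($5,000) + 0.78·u($0) = 0.22·1 + 0.78·0 = 0.22.
The second indifference gives u($1,026) = 0.61·u($1,216) + 0.39·u($0) = 0.61·0.22 + 0.39·0.00 = 0.1342.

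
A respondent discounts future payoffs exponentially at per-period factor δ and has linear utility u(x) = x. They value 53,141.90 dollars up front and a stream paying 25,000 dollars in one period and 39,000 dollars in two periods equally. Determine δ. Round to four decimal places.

δ ≈ 0.8900

The stream is worth 25000δ + 39000δ² today, so 25000δ + 39000δ² = 53141.90.
Rearranged: 39000δ² + 25000δ − 53141.90 = 0.
The positive root is δ = [−25000 + √(25000² + 4·39000·53141.90)] / (2·39000) = (−25000 + 94420.000)/78000 ≈ 0.8900.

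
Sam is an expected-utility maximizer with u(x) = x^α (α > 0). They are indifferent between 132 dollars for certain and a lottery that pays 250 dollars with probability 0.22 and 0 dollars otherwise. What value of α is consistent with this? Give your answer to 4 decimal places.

EU(lottery) = 0.22·250^α + 0.78·0 = 0.22·250^α.
Indifference: 132^α = 0.22·250^α, so (132/250)^α = 0.22.
Take logs: α = ln 0.22 / ln(132/250) ≈ 2.370792.

α ≈ 2.3708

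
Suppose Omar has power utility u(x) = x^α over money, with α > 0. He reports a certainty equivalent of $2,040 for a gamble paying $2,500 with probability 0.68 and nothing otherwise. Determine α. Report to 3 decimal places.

α ≈ 1.897

EU(lottery) = 0.68·2500^α + 0.32·0 = 0.68·2500^α.
Equating: 2040^α = 0.68·2500^α, i.e. 0.8160^α = 0.68.
Take logs: α = ln 0.68 / ln(2040/2500) ≈ 1.89663.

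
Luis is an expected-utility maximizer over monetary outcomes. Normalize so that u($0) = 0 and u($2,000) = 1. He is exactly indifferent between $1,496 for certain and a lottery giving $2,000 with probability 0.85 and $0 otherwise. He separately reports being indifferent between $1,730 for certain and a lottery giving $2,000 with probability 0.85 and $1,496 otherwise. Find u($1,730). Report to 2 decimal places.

0.98

First, u($1,496) = 0.85·u($2,000) + 0.15·u($0) = 0.85.
Then u($1,730) = 0.85·u($2,000) + 0.15·u($1,496) = 0.85·1.00 + 0.15·0.85 = 0.9775.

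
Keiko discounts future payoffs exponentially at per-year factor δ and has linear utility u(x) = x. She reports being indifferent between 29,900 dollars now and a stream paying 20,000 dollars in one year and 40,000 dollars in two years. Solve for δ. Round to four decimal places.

The stream is worth 20000δ + 40000δ² today, so 20000δ + 40000δ² = 29900.
So 40000δ² + 20000δ − 29900 = 0.
By the quadratic formula (taking the positive root), δ = (−20000 + √5184000000.00) / 80000 ≈ 0.6500.

δ ≈ 0.6500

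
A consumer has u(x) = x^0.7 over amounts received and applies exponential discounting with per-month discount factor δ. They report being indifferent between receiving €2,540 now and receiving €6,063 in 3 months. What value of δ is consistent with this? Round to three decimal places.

δ ≈ 0.816

The payoff in 3 months is discounted by δ^3, so u(2540) = δ^3·u(6063) and δ^3 = u(2540)/u(6063).
Since u(x) = x^0.7, δ^3 = (2540/6063)^0.7 = 0.41893^0.7 = 0.54388.
So δ = 0.54388^(1/3) ≈ 0.816.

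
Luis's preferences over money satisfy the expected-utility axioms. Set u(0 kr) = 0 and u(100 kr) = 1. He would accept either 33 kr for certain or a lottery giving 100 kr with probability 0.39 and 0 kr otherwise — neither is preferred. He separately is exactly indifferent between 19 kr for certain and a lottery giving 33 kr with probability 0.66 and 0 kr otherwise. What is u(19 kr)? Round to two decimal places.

0.26

From the first indifference, u(33 kr) = 0.39·u(100 kr) + 0.61·u(0 kr) = 0.39·1 + 0.61·0 = 0.39.
Then u(19 kr) = 0.66·u(33 kr) + 0.34·u(0 kr) = 0.66·0.39 + 0.34·0.00 = 0.2574.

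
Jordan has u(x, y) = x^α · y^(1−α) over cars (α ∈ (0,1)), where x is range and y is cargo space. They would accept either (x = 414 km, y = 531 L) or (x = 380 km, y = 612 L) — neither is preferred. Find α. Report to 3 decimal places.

α ≈ 0.624

Set the two utilities equal: 414^α·531^(1−α) = 380^α·612^(1−α).
Taking logs: α·ln 414 + (1−α)·ln 531 = α·ln 380 + (1−α)·ln 612, i.e. α·0.085695 = (1−α)·0.141970.
With A = 0.085695 and B = 0.141970: α·A = (1−α)·B, so α = B/(A+B) = 0.141970/0.227665 ≈ 0.624.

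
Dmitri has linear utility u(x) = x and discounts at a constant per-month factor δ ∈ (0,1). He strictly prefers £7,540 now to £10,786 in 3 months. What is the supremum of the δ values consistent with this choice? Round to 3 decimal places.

The preference means 7540 > δ^3·10786.
Dividing by 10786: δ^3 < 0.69905. Both sides are positive, so the cube root keeps the direction.
δ < 0.69905^(1/3) = 0.888.

δ < 0.888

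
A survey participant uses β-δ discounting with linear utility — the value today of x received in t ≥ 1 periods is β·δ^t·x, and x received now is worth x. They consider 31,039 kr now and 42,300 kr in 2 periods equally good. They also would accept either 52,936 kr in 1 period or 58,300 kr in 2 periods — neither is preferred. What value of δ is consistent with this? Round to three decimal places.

The second indifference involves only future payoffs, so β cancels: β·δ^1·52936 = β·δ^2·58300, giving δ = 52936/58300 = 0.90799.

δ ≈ 0.908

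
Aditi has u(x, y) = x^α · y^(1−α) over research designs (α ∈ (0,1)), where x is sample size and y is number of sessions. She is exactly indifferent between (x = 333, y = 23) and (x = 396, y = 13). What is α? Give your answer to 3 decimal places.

α ≈ 0.767

The Cobb–Douglas utilities coincide, so 333^α·23^(1−α) = 396^α·13^(1−α).
Taking logs: α·ln 333 + (1−α)·ln 23 = α·ln 396 + (1−α)·ln 13, i.e. α·-0.173272 = (1−α)·-0.570545.
So α/(1−α) = (-0.570545)/(-0.173272) = 3.292771, and α = 3.292771/4.292771 ≈ 0.767.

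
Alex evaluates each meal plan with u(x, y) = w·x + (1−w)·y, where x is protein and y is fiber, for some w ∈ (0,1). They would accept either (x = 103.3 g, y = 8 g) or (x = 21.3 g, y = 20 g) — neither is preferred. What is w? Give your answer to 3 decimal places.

w = 0.128

Indifference: w·103.3 + (1−w)·8 = w·21.3 + (1−w)·20.
w·(103.3−21.3) = (1−w)·(20−8), i.e. w·82 = (1−w)·12.
Hence w = 12/(82+12) = 12/94 = 0.128.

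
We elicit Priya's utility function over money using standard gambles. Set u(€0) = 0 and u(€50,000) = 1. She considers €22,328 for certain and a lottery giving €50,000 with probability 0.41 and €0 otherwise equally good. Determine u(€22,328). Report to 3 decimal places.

0.410

By the standard-gamble method, u(€22,328) is just the indifference probability on the best outcome: 0.41.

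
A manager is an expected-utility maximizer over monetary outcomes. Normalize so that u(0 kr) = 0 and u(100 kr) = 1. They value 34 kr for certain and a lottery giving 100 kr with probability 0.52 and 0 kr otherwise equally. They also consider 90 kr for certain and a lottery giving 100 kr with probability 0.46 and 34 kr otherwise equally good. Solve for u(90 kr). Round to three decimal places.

First, u(34 kr) = 0.52·u(100 kr) + 0.48·u(0 kr) = 0.52.
The second indifference gives u(90 kr) = 0.46·u(100 kr) + 0.54·u(34 kr) = 0.46·1.00 + 0.54·0.52 = 0.7408.

0.741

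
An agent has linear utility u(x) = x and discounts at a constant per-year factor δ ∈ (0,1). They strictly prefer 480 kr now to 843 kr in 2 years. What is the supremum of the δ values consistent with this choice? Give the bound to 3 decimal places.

The preference means 480 > δ^2·843.
Dividing by 843: δ^2 < 0.56940. Both sides are positive, so the square root keeps the direction.
δ < (480/843)^(1/2) ≈ 0.755.

δ < 0.755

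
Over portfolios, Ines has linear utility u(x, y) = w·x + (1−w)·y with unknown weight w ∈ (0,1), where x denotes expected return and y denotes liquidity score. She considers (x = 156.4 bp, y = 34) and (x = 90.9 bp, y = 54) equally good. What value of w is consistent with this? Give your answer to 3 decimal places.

w = 0.234

u(156.4,34) = u(90.9,54) means w·156.4 + (1−w)·34 = w·90.9 + (1−w)·54.
Rearranging, 65.5·w − 20·(1−w) = 0.
The marginal rate of substitution is 20/65.5, so w = 20/(65.5+20) = 0.234.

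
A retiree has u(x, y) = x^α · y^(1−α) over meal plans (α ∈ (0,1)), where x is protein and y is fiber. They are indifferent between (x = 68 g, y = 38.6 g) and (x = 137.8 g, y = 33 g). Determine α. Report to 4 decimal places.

α ≈ 0.1816

Indifference: 68^α · 38.6^(1−α) = 137.8^α · 33^(1−α).
(68/137.8)^α = (33/38.6)^(1−α); take logs: α·ln(68/137.8) = (1−α)·ln(33/38.6), i.e. α·-0.7062957 = (1−α)·-0.1567447.
So α/(1−α) = (-0.1567447)/(-0.7062957) = 0.2219250, and α = 0.2219250/1.2219250 ≈ 0.1816.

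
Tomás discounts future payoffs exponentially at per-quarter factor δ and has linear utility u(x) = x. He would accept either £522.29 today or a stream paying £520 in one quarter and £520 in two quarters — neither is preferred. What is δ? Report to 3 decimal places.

δ ≈ 0.620

Present value of the stream is 520·δ + 520·δ². Indifference gives 520δ + 520δ² = 522.29.
That is, 520δ² + 520δ − 522.29 = 0, a quadratic in δ.
The positive root is δ = [−520 + √(520² + 4·520·522.29)] / (2·520) = (−520 + 1164.802)/1040 ≈ 0.620.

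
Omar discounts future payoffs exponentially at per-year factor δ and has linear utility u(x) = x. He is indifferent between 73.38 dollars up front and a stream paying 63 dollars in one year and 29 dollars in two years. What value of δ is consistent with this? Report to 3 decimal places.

δ ≈ 0.840

Present value of the stream is 63·δ + 29·δ². Indifference gives 63δ + 29δ² = 73.38.
Rearranged: 29δ² + 63δ − 73.38 = 0.
The positive root is δ = [−63 + √(63² + 4·29·73.38)] / (2·29) = (−63 + 111.719)/58 ≈ 0.840.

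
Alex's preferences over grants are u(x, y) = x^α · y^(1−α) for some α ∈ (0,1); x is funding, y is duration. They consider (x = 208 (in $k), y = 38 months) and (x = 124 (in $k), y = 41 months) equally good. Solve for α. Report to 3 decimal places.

α ≈ 0.128

Indifference: 208^α · 38^(1−α) = 124^α · 41^(1−α).
(208/124)^α = (41/38)^(1−α); take logs: α·ln(208/124) = (1−α)·ln(41/38), i.e. α·0.517257 = (1−α)·0.075986.
With A = 0.517257 and B = 0.075986: α·A = (1−α)·B, so α = B/(A+B) = 0.075986/0.593243 ≈ 0.128.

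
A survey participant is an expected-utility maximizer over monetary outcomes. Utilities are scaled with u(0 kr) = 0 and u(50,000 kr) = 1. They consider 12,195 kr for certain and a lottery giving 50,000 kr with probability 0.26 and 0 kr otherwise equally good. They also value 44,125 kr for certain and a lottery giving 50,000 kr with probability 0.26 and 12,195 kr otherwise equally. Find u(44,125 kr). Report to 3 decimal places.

0.452

First, u(12,195 kr) = 0.26·u(50,000 kr) + 0.74·u(0 kr) = 0.26.
Then u(44,125 kr) = 0.26·u(50,000 kr) + 0.74·u(12,195 kr) = 0.26·1.00 + 0.74·0.26 = 0.4524.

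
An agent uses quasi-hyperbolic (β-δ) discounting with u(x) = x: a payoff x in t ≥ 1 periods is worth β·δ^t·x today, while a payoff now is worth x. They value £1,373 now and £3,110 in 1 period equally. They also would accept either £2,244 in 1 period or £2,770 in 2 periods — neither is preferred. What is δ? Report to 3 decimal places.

From the later pair, β·δ^1·2244 = β·δ^2·2770; dividing through, δ = 2244/2770 = 0.81011.

δ ≈ 0.810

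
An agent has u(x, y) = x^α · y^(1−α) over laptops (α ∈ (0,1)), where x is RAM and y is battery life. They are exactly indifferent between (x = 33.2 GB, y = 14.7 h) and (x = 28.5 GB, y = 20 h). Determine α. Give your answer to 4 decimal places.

α ≈ 0.6685

Set the two utilities equal: 33.2^α·14.7^(1−α) = 28.5^α·20^(1−α).
Rearrange to (33.2/28.5)^α = (20/14.7)^(1−α) and take logs: α·0.1526458 = (1−α)·0.3078848.
Thus α·(0.4605306) = 0.3078848, so α = 0.3078848/0.4605306 ≈ 0.6685.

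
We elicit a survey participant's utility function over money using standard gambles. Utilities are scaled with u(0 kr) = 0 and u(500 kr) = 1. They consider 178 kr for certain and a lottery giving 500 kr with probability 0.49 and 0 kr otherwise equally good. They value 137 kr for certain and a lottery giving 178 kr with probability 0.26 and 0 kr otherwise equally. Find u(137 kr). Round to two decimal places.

First, u(178 kr) = 0.49·u(500 kr) + 0.51·u(0 kr) = 0.49.
The second indifference gives u(137 kr) = 0.26·u(178 kr) + 0.74·u(0 kr) = 0.26·0.49 + 0.74·0.00 = 0.1274.

0.13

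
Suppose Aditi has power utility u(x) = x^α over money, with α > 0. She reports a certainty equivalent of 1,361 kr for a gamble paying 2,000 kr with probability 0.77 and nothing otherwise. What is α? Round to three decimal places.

The lottery's expected utility is 0.77·u(2000) + 0.23·u(0) = 0.77·2000^α (since u(0) = 0 for α > 0).
Indifference: 1361^α = 0.77·2000^α, so (1361/2000)^α = 0.77.
α = ln(0.77) / ln(1361/2000) = -0.261365/-0.384927 ≈ 0.679.

α ≈ 0.679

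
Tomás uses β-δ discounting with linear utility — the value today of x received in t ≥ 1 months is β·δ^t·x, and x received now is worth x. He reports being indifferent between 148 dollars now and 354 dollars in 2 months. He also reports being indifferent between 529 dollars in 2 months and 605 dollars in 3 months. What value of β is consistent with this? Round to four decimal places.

β ≈ 0.5468

The second indifference involves only future payoffs, so β cancels: β·δ^2·529 = β·δ^3·605, giving δ = 529/605 = 0.87438.
Now use the now-vs-future pair: 148 = β·δ^2·354 gives β = 148/(0.76454·354) ≈ 0.5468.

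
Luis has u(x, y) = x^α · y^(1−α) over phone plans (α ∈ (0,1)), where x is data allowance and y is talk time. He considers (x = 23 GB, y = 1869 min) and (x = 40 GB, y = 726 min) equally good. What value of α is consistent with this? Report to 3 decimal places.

α ≈ 0.631

The Cobb–Douglas utilities coincide, so 23^α·1869^(1−α) = 40^α·726^(1−α).
Taking logs: α·ln 23 + (1−α)·ln 1869 = α·ln 40 + (1−α)·ln 726, i.e. α·-0.553385 = (1−α)·-0.945609.
So α/(1−α) = (-0.945609)/(-0.553385) = 1.708772, and α = 1.708772/2.708772 ≈ 0.631.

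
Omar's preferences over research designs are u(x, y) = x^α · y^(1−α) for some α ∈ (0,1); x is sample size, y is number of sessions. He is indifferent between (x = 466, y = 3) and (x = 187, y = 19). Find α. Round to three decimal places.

α ≈ 0.669

Indifference: 466^α · 3^(1−α) = 187^α · 19^(1−α).
Rearrange to (466/187)^α = (19/3)^(1−α) and take logs: α·0.913077 = (1−α)·1.845827.
With A = 0.913077 and B = 1.845827: α·A = (1−α)·B, so α = B/(A+B) = 1.845827/2.758904 ≈ 0.669.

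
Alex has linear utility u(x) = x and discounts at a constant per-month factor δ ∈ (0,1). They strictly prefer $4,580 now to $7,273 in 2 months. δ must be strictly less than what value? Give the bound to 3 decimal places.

δ < 0.794

Comparing present values: 4580 > δ^2·7273.
So δ^2 < 4580/7273 = 0.62973; taking the square root of both positive sides preserves the inequality.
δ < (4580/7273)^(1/2) ≈ 0.794.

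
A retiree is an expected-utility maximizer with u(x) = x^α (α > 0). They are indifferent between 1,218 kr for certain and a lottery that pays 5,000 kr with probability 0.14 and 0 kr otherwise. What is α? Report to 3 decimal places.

α ≈ 1.392

EU(lottery) = 0.14·5000^α + 0.86·0 = 0.14·5000^α.
Equating: 1218^α = 0.14·5000^α, i.e. 0.2436^α = 0.14.
Taking logs: α·ln(1218/5000) = ln(0.14), so α = -1.966113 / -1.412228 ≈ 1.392.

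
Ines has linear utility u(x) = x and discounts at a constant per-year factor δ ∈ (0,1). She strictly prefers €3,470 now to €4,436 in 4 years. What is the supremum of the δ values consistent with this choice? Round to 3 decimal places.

δ < 0.940

Comparing present values: 3470 > δ^4·4436.
So δ^4 < 3470/4436 = 0.78224; taking the 4th root of both positive sides preserves the inequality.
δ < 0.78224^(1/4) = 0.940.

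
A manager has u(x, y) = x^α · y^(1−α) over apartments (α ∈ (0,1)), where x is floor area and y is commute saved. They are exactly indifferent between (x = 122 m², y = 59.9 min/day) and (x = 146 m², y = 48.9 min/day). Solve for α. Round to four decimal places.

α ≈ 0.5305

Indifference: 122^α · 59.9^(1−α) = 146^α · 48.9^(1−α).
Taking logs: α·ln 122 + (1−α)·ln 59.9 = α·ln 146 + (1−α)·ln 48.9, i.e. α·-0.1795856 = (1−α)·-0.2028991.
Thus α·(-0.3824847) = -0.2028991, so α = -0.2028991/-0.3824847 ≈ 0.5305.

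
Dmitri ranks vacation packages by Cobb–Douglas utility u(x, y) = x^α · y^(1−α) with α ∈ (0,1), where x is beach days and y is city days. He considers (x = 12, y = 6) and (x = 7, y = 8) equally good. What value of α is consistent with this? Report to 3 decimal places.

The Cobb–Douglas utilities coincide, so 12^α·6^(1−α) = 7^α·8^(1−α).
(12/7)^α = (8/6)^(1−α); take logs: α·ln(12/7) = (1−α)·ln(8/6), i.e. α·0.538997 = (1−α)·0.287682.
So α/(1−α) = (0.287682)/(0.538997) = 0.533736, and α = 0.533736/1.533736 ≈ 0.348.

α ≈ 0.348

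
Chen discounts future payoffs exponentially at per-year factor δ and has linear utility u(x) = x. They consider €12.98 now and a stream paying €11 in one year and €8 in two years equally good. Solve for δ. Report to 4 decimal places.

δ ≈ 0.7600

Equating present values: 12.98 = 11δ + 8δ².
That is, 8δ² + 11δ − 12.98 = 0, a quadratic in δ.
δ = (−11 + √(11² + 4·8·12.98)) / (2·8) = (−11 + √536.36) / 16 ≈ 0.7600.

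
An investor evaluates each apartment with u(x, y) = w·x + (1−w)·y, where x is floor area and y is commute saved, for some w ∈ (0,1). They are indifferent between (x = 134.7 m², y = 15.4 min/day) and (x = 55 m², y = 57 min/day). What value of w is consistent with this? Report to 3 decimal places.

w = 0.343

u(134.7,15.4) = u(55,57) means w·134.7 + (1−w)·15.4 = w·55 + (1−w)·57.
w·(134.7−55) = (1−w)·(57−15.4), i.e. w·79.7 = (1−w)·41.6.
The marginal rate of substitution is 41.6/79.7, so w = 41.6/(79.7+41.6) = 0.343.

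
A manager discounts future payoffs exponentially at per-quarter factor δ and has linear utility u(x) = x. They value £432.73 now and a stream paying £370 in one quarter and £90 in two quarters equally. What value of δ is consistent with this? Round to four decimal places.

δ ≈ 0.9500

Equating present values: 432.73 = 370δ + 90δ².
Rearranged: 90δ² + 370δ − 432.73 = 0.
The positive root is δ = [−370 + √(370² + 4·90·432.73)] / (2·90) = (−370 + 541.002)/180 ≈ 0.9500.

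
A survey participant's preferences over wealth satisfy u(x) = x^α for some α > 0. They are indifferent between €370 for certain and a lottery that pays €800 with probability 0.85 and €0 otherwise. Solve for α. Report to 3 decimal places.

α ≈ 0.211

Since u(0) = 0, the lottery's EU is 0.85·800^α.
Indifference: 370^α = 0.85·800^α, so (370/800)^α = 0.85.
Taking logs: α·ln(370/800) = ln(0.85), so α = -0.162519 / -0.771109 ≈ 0.211.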